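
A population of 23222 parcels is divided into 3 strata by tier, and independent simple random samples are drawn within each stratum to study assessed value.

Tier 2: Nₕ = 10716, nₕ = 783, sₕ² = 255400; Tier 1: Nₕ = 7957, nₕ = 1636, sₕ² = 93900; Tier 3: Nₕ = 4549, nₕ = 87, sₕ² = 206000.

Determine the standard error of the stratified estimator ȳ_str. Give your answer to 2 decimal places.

12.60

Var(ȳ_str) = Σₕ Wₕ²(1 − fₕ)sₕ²/nₕ with Wₕ = Nₕ/N, N = 23222.
Tier 2: Wₕ = 0.46145896; term = 0.46145896²·(1 − 0.07306831)·255400/783 = 64.38327.
Tier 1: Wₕ = 0.34264921; term = 0.34264921²·(1 − 0.20560513)·93900/1636 = 5.3532583.
Tier 3: Wₕ = 0.19589183; term = 0.19589183²·(1 − 0.01912508)·206000/87 = 89.12391.
Sum = 158.86044.
SE = √(158.86044) = 12.60.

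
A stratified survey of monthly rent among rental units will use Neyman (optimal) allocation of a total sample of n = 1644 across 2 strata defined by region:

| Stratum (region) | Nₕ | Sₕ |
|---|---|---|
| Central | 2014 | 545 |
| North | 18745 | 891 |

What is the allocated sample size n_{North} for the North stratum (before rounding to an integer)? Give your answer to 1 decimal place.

1542.6

Neyman allocation: nₕ = n·NₕSₕ / Σⱼ NⱼSⱼ.
Σ NⱼSⱼ = 2014·545 + 18745·891 = 1.7799425 × 10^7.
n_{North} = 1644·18745·891 / (1.7799425 × 10^7) = 1542.6.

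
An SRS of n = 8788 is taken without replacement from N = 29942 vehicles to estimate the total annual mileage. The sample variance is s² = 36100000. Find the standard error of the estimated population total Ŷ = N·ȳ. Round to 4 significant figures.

1.613 × 10^6

Var(Ŷ) = N²·Var(ȳ) = N²·(1 − n/N)·s²/n.
f = 8788/29942 = 0.29350077; Var(ȳ) = 0.70649923·36100000/8788 = 2902.2101.
Var(Ŷ) = 29942² · 2902.2101 = 2.6018992 × 10^12.
SE(Ŷ) = √(2.6018992 × 10^12) = 1.613 × 10^6.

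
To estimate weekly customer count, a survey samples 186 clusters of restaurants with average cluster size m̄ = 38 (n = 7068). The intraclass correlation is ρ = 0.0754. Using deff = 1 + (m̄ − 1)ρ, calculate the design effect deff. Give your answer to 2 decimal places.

deff = 1 + (38 − 1)·0.0754 = 1 + 2.7898 = 3.7898.

3.79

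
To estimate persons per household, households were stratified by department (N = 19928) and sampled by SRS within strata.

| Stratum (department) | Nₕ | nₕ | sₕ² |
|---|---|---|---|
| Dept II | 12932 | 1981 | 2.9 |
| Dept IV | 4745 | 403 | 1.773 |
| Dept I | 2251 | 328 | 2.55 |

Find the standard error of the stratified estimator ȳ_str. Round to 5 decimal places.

Var(ȳ_str) = Σₕ Wₕ²(1 − fₕ)sₕ²/nₕ with Wₕ = Nₕ/N, N = 19928.
Dept II: Wₕ = 0.64893617; term = 0.64893617²·(1 − 0.15318590)·2.9/1981 = 5.2204215 × 10^-4.
Dept IV: Wₕ = 0.23810719; term = 0.23810719²·(1 − 0.08493151)·1.773/403 = 2.2824554 × 10^-4.
Dept I: Wₕ = 0.11295664; term = 0.11295664²·(1 − 0.14571302)·2.55/328 = 8.474102 × 10^-5.
Sum = 8.3502871 × 10^-4.
SE = √(8.3502871 × 10^-4) = 0.02890.

0.02890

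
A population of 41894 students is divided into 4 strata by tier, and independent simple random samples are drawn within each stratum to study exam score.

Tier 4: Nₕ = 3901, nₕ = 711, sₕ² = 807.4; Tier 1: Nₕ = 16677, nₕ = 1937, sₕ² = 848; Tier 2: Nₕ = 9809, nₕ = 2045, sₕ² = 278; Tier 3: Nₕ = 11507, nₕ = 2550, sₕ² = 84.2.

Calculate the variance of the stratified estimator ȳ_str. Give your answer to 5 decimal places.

Var(ȳ_str) = Σₕ Wₕ²(1 − fₕ)sₕ²/nₕ with Wₕ = Nₕ/N, N = 41894.
Tier 4: Wₕ = 0.09311596; term = 0.09311596²·(1 − 0.18226096)·807.4/711 = 0.0080515987.
Tier 1: Wₕ = 0.39807610; term = 0.39807610²·(1 − 0.11614799)·848/1937 = 0.061316589.
Tier 2: Wₕ = 0.23413854; term = 0.23413854²·(1 − 0.20848201)·278/2045 = 0.0058987242.
Tier 3: Wₕ = 0.27466940; term = 0.27466940²·(1 − 0.22160424)·84.2/2550 = 0.0019390676.
Sum = 0.07720598.

0.07721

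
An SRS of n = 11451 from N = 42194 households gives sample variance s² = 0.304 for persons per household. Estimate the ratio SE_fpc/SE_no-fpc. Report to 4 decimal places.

0.8536

f = n/N = 11451/42194 = 0.27138930.
SE_no-fpc = √(s²/n) = 0.0051524654; SE_fpc = √((1−f)s²/n) = 0.0043980773.
Ratio = √(1−f) = 0.85358696.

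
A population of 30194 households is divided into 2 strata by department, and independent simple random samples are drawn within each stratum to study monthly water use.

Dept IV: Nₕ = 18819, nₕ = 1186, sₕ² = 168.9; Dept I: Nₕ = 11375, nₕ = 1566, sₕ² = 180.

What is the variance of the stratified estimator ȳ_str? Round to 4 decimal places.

Var(ȳ_str) = Σₕ Wₕ²(1 − fₕ)sₕ²/nₕ with Wₕ = Nₕ/N, N = 30194.
Dept IV: Wₕ = 0.62326952; term = 0.62326952²·(1 − 0.06302141)·168.9/1186 = 0.051835395.
Dept I: Wₕ = 0.37673048; term = 0.37673048²·(1 − 0.13767033)·180/1566 = 0.014067457.
Sum = 0.065902852.

0.0659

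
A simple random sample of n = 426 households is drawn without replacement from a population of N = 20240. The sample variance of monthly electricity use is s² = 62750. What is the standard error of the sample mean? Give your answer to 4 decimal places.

12.0083

Under SRS without replacement, Var(ȳ) = (1 − f)·s²/n with f = n/N = 426/20240 = 0.02104743.
Var(ȳ) = (1 − 0.02104743)·62750/426 = 0.97895257·147.30047 = 144.20017.
SE(ȳ) = √(144.20017) = 12.0083.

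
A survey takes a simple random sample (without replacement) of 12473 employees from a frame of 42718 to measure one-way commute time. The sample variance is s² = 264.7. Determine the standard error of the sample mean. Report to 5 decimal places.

0.12258

Under SRS without replacement, Var(ȳ) = (1 − f)·s²/n with f = n/N = 12473/42718 = 0.29198464.
Var(ȳ) = (1 − 0.29198464)·264.7/12473 = 0.70801536·0.021221839 = 0.015025388.
SE(ȳ) = √(0.015025388) = 0.12258.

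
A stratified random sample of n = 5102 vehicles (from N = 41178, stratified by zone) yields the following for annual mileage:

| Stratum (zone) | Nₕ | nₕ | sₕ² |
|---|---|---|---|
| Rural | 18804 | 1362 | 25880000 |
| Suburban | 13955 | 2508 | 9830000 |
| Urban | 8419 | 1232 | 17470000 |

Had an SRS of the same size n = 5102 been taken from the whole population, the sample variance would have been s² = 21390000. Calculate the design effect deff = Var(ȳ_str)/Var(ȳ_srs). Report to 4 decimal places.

Var(ȳ_str) = Σ Wₕ²(1−fₕ)sₕ²/nₕ with Wₕ = Nₕ/41178:
  Rural: (18804/41178)²·(1−1362/18804)·25880000/1362 = 3675.388
  Suburban: (13955/41178)²·(1−2508/13955)·9830000/2508 = 369.24703
  Urban: (8419/41178)²·(1−1232/8419)·17470000/1232 = 506.01088
  → Var(ȳ_str) = 4550.6459.
Var(ȳ_srs) = (1 − 5102/41178)·21390000/5102 = 3673.0214.
deff = 4550.6459 / 3673.0214 = 1.2389.

1.2389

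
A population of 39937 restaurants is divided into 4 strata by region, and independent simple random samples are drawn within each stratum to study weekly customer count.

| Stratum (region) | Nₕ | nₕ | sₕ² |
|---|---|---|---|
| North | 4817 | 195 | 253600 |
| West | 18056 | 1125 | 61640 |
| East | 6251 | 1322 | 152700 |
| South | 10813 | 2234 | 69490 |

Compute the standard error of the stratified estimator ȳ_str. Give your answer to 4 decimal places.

Var(ȳ_str) = Σₕ Wₕ²(1 − fₕ)sₕ²/nₕ with Wₕ = Nₕ/N, N = 39937.
North: Wₕ = 0.12061497; term = 0.12061497²·(1 − 0.04048163)·253600/195 = 18.153917.
West: Wₕ = 0.45211208; term = 0.45211208²·(1 − 0.06230616)·61640/1125 = 10.501791.
East: Wₕ = 0.15652152; term = 0.15652152²·(1 − 0.21148616)·152700/1322 = 2.2313363.
South: Wₕ = 0.27075143; term = 0.27075143²·(1 − 0.20660316)·69490/2234 = 1.8091357.
Sum = 32.69618.
SE = √(32.69618) = 5.7181.

5.7181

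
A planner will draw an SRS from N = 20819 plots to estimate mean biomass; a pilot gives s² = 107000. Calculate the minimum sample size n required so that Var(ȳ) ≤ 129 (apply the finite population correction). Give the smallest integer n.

798

Without fpc, n₀ = s²/D = 107000/129 = 829.4574.
With fpc, (1 − n/N)·s²/n ≤ D requires n ≥ n₀/(1 + n₀/N) = 829.4574/(1 + 829.4574/20819) = 797.6769.
Rounding up, n = 798.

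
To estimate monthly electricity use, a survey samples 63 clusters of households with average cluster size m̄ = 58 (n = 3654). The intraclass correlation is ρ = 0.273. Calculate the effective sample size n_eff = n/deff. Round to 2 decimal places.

deff = 1 + (58 − 1)·0.273 = 1 + 15.561 = 16.561.
n_eff = 3654 / 16.561 = 220.64.

220.64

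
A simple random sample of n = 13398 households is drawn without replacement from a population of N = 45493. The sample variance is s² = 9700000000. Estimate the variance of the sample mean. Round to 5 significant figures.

Under SRS without replacement, Var(ȳ) = (1 − f)·s²/n with f = n/N = 13398/45493 = 0.29450685.
Var(ȳ) = (1 − 0.29450685)·9700000000/13398 = 0.70549315·723988.66 = 510769.04.

510770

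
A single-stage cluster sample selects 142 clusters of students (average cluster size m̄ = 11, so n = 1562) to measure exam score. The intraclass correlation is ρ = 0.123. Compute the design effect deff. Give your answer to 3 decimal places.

2.230

deff = 1 + (11 − 1)·0.123 = 1 + 1.23 = 2.23.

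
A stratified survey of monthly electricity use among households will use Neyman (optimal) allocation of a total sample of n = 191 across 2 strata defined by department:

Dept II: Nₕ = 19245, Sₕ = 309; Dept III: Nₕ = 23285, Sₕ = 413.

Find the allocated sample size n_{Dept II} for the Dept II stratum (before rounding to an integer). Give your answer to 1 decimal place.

73.0

Neyman allocation: nₕ = n·NₕSₕ / Σⱼ NⱼSⱼ.
Σ NⱼSⱼ = 19245·309 + 23285·413 = 1.556341 × 10^7.
n_{Dept II} = 191·19245·309 / (1.556341 × 10^7) = 73.0.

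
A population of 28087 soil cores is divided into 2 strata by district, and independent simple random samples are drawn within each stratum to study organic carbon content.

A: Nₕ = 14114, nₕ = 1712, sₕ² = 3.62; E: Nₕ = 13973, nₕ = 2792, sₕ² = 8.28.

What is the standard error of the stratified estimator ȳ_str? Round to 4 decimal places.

0.0325

Var(ȳ_str) = Σₕ Wₕ²(1 − fₕ)sₕ²/nₕ with Wₕ = Nₕ/N, N = 28087.
A: Wₕ = 0.50251006; term = 0.50251006²·(1 − 0.12129800)·3.62/1712 = 4.6917617 × 10^-4.
E: Wₕ = 0.49748994; term = 0.49748994²·(1 − 0.19981393)·8.28/2792 = 5.8731964 × 10^-4.
Sum = 0.0010564958.
SE = √(0.0010564958) = 0.0325.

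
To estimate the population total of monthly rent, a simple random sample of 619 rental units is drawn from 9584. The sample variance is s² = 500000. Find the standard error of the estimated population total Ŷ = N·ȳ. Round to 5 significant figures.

Var(Ŷ) = N²·Var(ȳ) = N²·(1 − n/N)·s²/n.
f = 619/9584 = 0.06458681; Var(ȳ) = 0.93541319·500000/619 = 755.58416.
Var(Ŷ) = 9584² · 755.58416 = 6.9402714 × 10^10.
SE(Ŷ) = √(6.9402714 × 10^10) = 263440.

263440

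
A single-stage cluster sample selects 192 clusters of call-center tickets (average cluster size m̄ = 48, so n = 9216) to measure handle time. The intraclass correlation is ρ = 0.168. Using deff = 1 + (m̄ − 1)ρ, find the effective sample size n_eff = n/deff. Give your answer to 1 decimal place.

deff = 1 + (48 − 1)·0.168 = 1 + 7.896 = 8.896.
n_eff = 9216 / 8.896 = 1036.0.

1036.0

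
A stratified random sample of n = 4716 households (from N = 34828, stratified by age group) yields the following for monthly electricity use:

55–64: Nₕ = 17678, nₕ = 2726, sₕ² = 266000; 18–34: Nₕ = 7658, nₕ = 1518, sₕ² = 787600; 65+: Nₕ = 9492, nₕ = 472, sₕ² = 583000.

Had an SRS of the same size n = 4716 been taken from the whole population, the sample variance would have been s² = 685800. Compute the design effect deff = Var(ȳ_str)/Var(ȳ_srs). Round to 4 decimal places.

1.0225

Var(ȳ_str) = Σ Wₕ²(1−fₕ)sₕ²/nₕ with Wₕ = Nₕ/34828:
  55–64: (17678/34828)²·(1−2726/17678)·266000/2726 = 21.263323
  18–34: (7658/34828)²·(1−1518/7658)·787600/1518 = 20.112247
  65+: (9492/34828)²·(1−472/9492)·583000/472 = 87.18339
  → Var(ȳ_str) = 128.55896.
Var(ȳ_srs) = (1 − 4716/34828)·685800/4716 = 125.72879.
deff = 128.55896 / 125.72879 = 1.0225.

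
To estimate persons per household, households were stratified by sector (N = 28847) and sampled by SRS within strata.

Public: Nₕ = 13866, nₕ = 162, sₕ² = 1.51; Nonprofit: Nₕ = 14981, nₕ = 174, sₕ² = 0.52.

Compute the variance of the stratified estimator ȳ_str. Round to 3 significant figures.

Var(ȳ_str) = Σₕ Wₕ²(1 − fₕ)sₕ²/nₕ with Wₕ = Nₕ/N, N = 28847.
Public: Wₕ = 0.48067390; term = 0.48067390²·(1 − 0.01168325)·1.51/162 = 0.002128429.
Nonprofit: Wₕ = 0.51932610; term = 0.51932610²·(1 − 0.01161471)·0.52/174 = 7.9663735 × 10^-4.
Sum = 0.0029250664.

0.00293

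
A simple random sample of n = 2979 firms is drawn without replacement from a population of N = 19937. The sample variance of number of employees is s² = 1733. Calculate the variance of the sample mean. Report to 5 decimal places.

0.49482

Under SRS without replacement, Var(ȳ) = (1 − f)·s²/n with f = n/N = 2979/19937 = 0.14942068.
Var(ȳ) = (1 − 0.14942068)·1733/2979 = 0.85057932·0.58173884 = 0.49481503.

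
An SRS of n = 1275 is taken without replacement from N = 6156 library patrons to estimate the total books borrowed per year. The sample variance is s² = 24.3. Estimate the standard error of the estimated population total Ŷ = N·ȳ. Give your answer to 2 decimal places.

Var(Ŷ) = N²·Var(ȳ) = N²·(1 − n/N)·s²/n.
f = 1275/6156 = 0.20711501; Var(ȳ) = 0.79288499·24.3/1275 = 0.015111455.
Var(Ŷ) = 6156² · 0.015111455 = 572668.78.
SE(Ŷ) = √(572668.78) = 756.75.

756.75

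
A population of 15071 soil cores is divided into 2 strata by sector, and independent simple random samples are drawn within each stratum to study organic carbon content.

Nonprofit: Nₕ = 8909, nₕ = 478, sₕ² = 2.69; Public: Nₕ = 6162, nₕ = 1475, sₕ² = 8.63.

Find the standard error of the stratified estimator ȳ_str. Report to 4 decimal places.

0.0510

Var(ȳ_str) = Σₕ Wₕ²(1 − fₕ)sₕ²/nₕ with Wₕ = Nₕ/N, N = 15071.
Nonprofit: Wₕ = 0.59113529; term = 0.59113529²·(1 − 0.05365361)·2.69/478 = 0.0018610082.
Public: Wₕ = 0.40886471; term = 0.40886471²·(1 − 0.23937033)·8.63/1475 = 7.4396291 × 10^-4.
Sum = 0.0026049711.
SE = √(0.0026049711) = 0.0510.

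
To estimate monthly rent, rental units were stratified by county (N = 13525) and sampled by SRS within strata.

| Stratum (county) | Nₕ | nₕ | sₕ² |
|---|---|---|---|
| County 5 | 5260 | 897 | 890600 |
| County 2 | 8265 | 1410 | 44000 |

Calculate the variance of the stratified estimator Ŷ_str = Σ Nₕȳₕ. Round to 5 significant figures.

2.4554 × 10^10

Var(Ŷ_str) = Σₕ Nₕ²(1 − fₕ)sₕ²/nₕ.
County 5: 5260²·(1 − 897/5260)·890600/897 = 2.2785639 × 10^10.
County 2: 8265²·(1 − 1410/8265)·44000/1410 = 1.7680066 × 10^9.
Sum = 2.4553646 × 10^10.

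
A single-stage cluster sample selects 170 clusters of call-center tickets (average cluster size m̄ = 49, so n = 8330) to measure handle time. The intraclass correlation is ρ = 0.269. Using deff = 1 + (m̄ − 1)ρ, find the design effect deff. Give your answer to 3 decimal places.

deff = 1 + (49 − 1)·0.269 = 1 + 12.912 = 13.912.

13.912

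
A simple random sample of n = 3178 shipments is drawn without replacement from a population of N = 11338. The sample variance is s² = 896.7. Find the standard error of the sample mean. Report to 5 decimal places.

Under SRS without replacement, Var(ȳ) = (1 − f)·s²/n with f = n/N = 3178/11338 = 0.28029635.
Var(ȳ) = (1 − 0.28029635)·896.7/3178 = 0.71970365·0.28215859 = 0.20307057.
SE(ȳ) = √(0.20307057) = 0.45063.

0.45063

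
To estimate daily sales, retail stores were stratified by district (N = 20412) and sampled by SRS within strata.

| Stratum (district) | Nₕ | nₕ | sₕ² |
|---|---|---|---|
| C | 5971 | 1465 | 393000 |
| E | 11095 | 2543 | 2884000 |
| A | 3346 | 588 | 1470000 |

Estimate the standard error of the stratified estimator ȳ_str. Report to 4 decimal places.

Var(ȳ_str) = Σₕ Wₕ²(1 − fₕ)sₕ²/nₕ with Wₕ = Nₕ/N, N = 20412.
C: Wₕ = 0.29252401; term = 0.29252401²·(1 − 0.24535254)·393000/1465 = 17.322958.
E: Wₕ = 0.54355281; term = 0.54355281²·(1 − 0.22920234)·2884000/2543 = 258.26929.
A: Wₕ = 0.16392318; term = 0.16392318²·(1 − 0.17573222)·1470000/588 = 55.371857.
Sum = 330.96411.
SE = √(330.96411) = 18.1924.

18.1924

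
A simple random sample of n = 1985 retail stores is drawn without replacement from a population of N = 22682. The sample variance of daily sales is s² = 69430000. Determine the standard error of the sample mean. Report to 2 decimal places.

Under SRS without replacement, Var(ȳ) = (1 − f)·s²/n with f = n/N = 1985/22682 = 0.08751433.
Var(ȳ) = (1 − 0.08751433)·69430000/1985 = 0.91248567·34977.33 = 31916.312.
SE(ȳ) = √(31916.312) = 178.65.

178.65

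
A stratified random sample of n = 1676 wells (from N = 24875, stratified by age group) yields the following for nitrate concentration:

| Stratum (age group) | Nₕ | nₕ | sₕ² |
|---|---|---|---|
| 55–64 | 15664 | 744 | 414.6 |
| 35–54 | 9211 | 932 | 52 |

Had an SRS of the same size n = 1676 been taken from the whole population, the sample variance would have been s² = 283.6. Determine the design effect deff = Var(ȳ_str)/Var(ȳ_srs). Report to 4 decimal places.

Var(ȳ_str) = Σ Wₕ²(1−fₕ)sₕ²/nₕ with Wₕ = Nₕ/24875:
  55–64: (15664/24875)²·(1−744/15664)·414.6/744 = 0.21047556
  35–54: (9211/24875)²·(1−932/9211)·52/932 = 0.0068761591
  → Var(ȳ_str) = 0.21735172.
Var(ȳ_srs) = (1 − 1676/24875)·283.6/1676 = 0.15781141.
deff = 0.21735172 / 0.15781141 = 1.3773.

1.3773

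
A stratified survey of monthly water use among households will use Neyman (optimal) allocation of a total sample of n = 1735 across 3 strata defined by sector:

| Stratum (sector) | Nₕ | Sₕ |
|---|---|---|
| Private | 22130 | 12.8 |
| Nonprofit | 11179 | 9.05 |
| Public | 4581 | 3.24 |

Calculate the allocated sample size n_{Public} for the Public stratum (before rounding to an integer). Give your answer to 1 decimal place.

64.5

Neyman allocation: nₕ = n·NₕSₕ / Σⱼ NⱼSⱼ.
Σ NⱼSⱼ = 22130·12.8 + 11179·9.05 + 4581·3.24 = 399276.39.
n_{Public} = 1735·4581·3.24 / 399276.39 = 64.5.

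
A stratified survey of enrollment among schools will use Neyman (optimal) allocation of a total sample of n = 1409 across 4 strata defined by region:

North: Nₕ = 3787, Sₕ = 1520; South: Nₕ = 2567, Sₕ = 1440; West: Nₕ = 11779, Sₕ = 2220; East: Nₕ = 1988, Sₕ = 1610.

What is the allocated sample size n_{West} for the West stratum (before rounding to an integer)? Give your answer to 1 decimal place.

Neyman allocation: nₕ = n·NₕSₕ / Σⱼ NⱼSⱼ.
Σ NⱼSⱼ = 3787·1520 + 2567·1440 + 11779·2220 + 1988·1610 = 3.880278 × 10^7.
n_{West} = 1409·11779·2220 / (3.880278 × 10^7) = 949.5.

949.5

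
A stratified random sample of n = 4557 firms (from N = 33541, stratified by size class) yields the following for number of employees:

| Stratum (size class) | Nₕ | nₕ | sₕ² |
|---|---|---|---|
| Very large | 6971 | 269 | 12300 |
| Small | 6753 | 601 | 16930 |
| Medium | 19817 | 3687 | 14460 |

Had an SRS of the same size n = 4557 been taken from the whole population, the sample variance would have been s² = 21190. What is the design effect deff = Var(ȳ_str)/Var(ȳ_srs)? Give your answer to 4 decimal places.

Var(ȳ_str) = Σ Wₕ²(1−fₕ)sₕ²/nₕ with Wₕ = Nₕ/33541:
  Very large: (6971/33541)²·(1−269/6971)·12300/269 = 1.8988923
  Small: (6753/33541)²·(1−601/6753)·16930/601 = 1.040264
  Medium: (19817/33541)²·(1−3687/19817)·14460/3687 = 1.1143341
  → Var(ȳ_str) = 4.0534904.
Var(ȳ_srs) = (1 − 4557/33541)·21190/4557 = 4.0182249.
deff = 4.0534904 / 4.0182249 = 1.0088.

1.0088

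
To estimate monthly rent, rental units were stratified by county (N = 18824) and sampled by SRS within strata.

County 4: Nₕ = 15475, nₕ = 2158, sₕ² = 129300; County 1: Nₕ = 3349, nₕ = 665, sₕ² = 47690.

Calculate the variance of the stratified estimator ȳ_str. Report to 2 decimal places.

Var(ȳ_str) = Σₕ Wₕ²(1 − fₕ)sₕ²/nₕ with Wₕ = Nₕ/N, N = 18824.
County 4: Wₕ = 0.82208882; term = 0.82208882²·(1 − 0.13945073)·129300/2158 = 34.846592.
County 1: Wₕ = 0.17791118; term = 0.17791118²·(1 − 0.19856674)·47690/665 = 1.8191961.
Sum = 36.665788.

36.67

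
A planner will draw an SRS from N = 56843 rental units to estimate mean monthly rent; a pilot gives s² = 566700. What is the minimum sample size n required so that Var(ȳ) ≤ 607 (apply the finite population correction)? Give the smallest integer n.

919

Without fpc, n₀ = s²/D = 566700/607 = 933.6079.
With fpc, (1 − n/N)·s²/n ≤ D requires n ≥ n₀/(1 + n₀/N) = 933.6079/(1 + 933.6079/56843) = 918.5218.
Rounding up, n = 919.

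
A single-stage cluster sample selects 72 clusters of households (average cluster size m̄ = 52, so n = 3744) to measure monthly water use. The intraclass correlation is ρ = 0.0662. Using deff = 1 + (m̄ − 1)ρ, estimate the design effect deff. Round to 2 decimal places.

4.38

deff = 1 + (52 − 1)·0.0662 = 1 + 3.3762 = 4.3762.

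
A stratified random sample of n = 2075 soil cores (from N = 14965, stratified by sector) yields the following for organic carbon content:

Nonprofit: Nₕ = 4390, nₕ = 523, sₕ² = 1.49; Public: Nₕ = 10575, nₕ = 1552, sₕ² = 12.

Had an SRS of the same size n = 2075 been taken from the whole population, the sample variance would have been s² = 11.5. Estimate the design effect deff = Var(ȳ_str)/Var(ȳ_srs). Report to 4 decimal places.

Var(ȳ_str) = Σ Wₕ²(1−fₕ)sₕ²/nₕ with Wₕ = Nₕ/14965:
  Nonprofit: (4390/14965)²·(1−523/4390)·1.49/523 = 2.1595826 × 10^-4
  Public: (10575/14965)²·(1−1552/10575)·12/1552 = 0.0032943324
  → Var(ȳ_str) = 0.0035102907.
Var(ȳ_srs) = (1 − 2075/14965)·11.5/2075 = 0.0047737089.
deff = 0.0035102907 / 0.0047737089 = 0.7353.

0.7353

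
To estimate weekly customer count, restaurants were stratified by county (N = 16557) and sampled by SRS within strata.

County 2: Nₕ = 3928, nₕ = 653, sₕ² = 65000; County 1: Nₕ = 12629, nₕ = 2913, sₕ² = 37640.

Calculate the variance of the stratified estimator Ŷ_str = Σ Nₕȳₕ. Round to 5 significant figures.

Var(Ŷ_str) = Σₕ Nₕ²(1 − fₕ)sₕ²/nₕ.
County 2: 3928²·(1 − 653/3928)·65000/653 = 1.28051 × 10^9.
County 1: 12629²·(1 − 2913/12629)·37640/2913 = 1.5854976 × 10^9.
Sum = 2.8660076 × 10^9.

2.8660 × 10^9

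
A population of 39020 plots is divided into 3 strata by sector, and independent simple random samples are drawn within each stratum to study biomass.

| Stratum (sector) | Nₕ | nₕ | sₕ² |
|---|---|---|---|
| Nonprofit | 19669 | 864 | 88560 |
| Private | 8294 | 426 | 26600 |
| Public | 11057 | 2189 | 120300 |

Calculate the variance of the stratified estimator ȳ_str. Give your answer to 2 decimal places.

Var(ȳ_str) = Σₕ Wₕ²(1 − fₕ)sₕ²/nₕ with Wₕ = Nₕ/N, N = 39020.
Nonprofit: Wₕ = 0.50407483; term = 0.50407483²·(1 − 0.04392699)·88560/864 = 24.900321.
Private: Wₕ = 0.21255766; term = 0.21255766²·(1 − 0.05136243)·26600/426 = 2.6762451.
Public: Wₕ = 0.28336750; term = 0.28336750²·(1 − 0.19797413)·120300/2189 = 3.5392263.
Sum = 31.115792.

31.12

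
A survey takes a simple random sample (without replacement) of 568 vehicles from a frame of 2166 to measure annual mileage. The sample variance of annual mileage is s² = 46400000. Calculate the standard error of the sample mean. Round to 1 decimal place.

245.5

Under SRS without replacement, Var(ȳ) = (1 − f)·s²/n with f = n/N = 568/2166 = 0.26223453.
Var(ȳ) = (1 − 0.26223453)·46400000/568 = 0.73776547·81690.141 = 60268.165.
SE(ȳ) = √(60268.165) = 245.5.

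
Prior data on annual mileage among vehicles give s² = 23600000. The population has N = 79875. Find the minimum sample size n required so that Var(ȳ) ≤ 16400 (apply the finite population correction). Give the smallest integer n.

1414

Without fpc, n₀ = s²/D = 23600000/16400 = 1439.0244.
With fpc, (1 − n/N)·s²/n ≤ D requires n ≥ n₀/(1 + n₀/N) = 1439.0244/(1 + 1439.0244/79875) = 1413.5578.
Rounding up, n = 1414.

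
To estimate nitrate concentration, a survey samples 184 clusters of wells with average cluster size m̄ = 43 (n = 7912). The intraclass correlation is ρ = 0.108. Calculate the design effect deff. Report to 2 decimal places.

deff = 1 + (43 − 1)·0.108 = 1 + 4.536 = 5.536.

5.54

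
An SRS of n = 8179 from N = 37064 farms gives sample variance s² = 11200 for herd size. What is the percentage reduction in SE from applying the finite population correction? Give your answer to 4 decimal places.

f = n/N = 8179/37064 = 0.22067235.
SE_no-fpc = √(s²/n) = 1.1701968; SE_fpc = √((1−f)s²/n) = 1.0330443.
Ratio = √(1−f) = 0.88279536. Reduction = 100·(1 − 0.88279536) = 11.7205%.

11.7205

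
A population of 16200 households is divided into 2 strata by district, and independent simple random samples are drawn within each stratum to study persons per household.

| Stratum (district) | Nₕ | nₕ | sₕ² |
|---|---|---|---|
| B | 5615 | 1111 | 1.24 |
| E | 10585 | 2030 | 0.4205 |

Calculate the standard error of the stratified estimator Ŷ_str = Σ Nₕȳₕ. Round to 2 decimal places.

216.76

Var(Ŷ_str) = Σₕ Nₕ²(1 − fₕ)sₕ²/nₕ.
B: 5615²·(1 − 1111/5615)·1.24/1111 = 28226.418.
E: 10585²·(1 − 2030/10585)·0.4205/2030 = 18757.754.
Sum = 46984.172.
SE = √(46984.172) = 216.76.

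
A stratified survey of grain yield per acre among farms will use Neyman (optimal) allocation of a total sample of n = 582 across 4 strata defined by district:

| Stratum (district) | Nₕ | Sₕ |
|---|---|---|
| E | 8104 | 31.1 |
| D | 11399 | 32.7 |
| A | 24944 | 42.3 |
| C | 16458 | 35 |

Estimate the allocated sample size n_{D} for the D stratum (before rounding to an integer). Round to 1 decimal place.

Neyman allocation: nₕ = n·NₕSₕ / Σⱼ NⱼSⱼ.
Σ NⱼSⱼ = 8104·31.1 + 11399·32.7 + 24944·42.3 + 16458·35 = 2.2559429 × 10^6.
n_{D} = 582·11399·32.7 / (2.2559429 × 10^6) = 96.2.

96.2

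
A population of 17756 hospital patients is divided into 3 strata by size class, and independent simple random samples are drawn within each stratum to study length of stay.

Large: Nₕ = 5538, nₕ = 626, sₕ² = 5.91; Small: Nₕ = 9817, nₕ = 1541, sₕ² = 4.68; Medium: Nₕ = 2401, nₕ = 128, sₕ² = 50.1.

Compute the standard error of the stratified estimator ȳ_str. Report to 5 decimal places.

Var(ȳ_str) = Σₕ Wₕ²(1 − fₕ)sₕ²/nₕ with Wₕ = Nₕ/N, N = 17756.
Large: Wₕ = 0.31189457; term = 0.31189457²·(1 − 0.11303720)·5.91/626 = 8.1458083 × 10^-4.
Small: Wₕ = 0.55288353; term = 0.55288353²·(1 − 0.15697260)·4.68/1541 = 7.8262229 × 10^-4.
Medium: Wₕ = 0.13522190; term = 0.13522190²·(1 − 0.05331112)·50.1/128 = 0.0067753086.
Sum = 0.0083725117.
SE = √(0.0083725117) = 0.09150.

0.09150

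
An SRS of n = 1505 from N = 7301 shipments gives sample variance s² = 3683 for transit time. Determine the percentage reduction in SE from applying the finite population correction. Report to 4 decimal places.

10.9010

f = n/N = 1505/7301 = 0.20613615.
SE_no-fpc = √(s²/n) = 1.5643453; SE_fpc = √((1−f)s²/n) = 1.3938166.
Ratio = √(1−f) = 0.89099038. Reduction = 100·(1 − 0.89099038) = 10.9010%.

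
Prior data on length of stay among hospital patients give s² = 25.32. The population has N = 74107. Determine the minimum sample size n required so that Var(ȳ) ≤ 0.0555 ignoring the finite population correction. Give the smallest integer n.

457

Without fpc, n₀ = s²/D = 25.32/0.0555 = 456.2162.
Rounding up, n = 457.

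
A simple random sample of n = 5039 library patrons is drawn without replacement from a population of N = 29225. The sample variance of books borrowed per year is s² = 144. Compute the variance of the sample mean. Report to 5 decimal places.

Under SRS without replacement, Var(ȳ) = (1 − f)·s²/n with f = n/N = 5039/29225 = 0.17242087.
Var(ȳ) = (1 − 0.17242087)·144/5039 = 0.82757913·0.028577099 = 0.02364981.

0.02365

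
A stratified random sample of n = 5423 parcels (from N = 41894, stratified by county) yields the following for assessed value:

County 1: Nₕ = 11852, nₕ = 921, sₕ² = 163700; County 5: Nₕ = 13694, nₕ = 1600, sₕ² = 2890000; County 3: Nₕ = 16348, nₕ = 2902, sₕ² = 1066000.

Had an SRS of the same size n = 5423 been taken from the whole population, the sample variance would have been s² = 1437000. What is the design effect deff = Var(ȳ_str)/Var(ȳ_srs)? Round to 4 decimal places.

Var(ȳ_str) = Σ Wₕ²(1−fₕ)sₕ²/nₕ with Wₕ = Nₕ/41894:
  County 1: (11852/41894)²·(1−921/11852)·163700/921 = 13.120093
  County 5: (13694/41894)²·(1−1600/13694)·2890000/1600 = 170.44116
  County 3: (16348/41894)²·(1−2902/16348)·1066000/2902 = 46.005937
  → Var(ȳ_str) = 229.56719.
Var(ȳ_srs) = (1 − 5423/41894)·1437000/5423 = 230.68163.
deff = 229.56719 / 230.68163 = 0.9952.

0.9952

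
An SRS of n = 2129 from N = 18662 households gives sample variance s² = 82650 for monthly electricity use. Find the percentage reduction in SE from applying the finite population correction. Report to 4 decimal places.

5.8768

f = n/N = 2129/18662 = 0.11408209.
SE_no-fpc = √(s²/n) = 6.2306535; SE_fpc = √((1−f)s²/n) = 5.8644912.
Ratio = √(1−f) = 0.94123212. Reduction = 100·(1 − 0.94123212) = 5.8768%.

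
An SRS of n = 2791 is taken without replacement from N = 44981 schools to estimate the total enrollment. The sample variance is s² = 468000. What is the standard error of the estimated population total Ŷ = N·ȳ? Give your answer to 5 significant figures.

Var(Ŷ) = N²·Var(ȳ) = N²·(1 − n/N)·s²/n.
f = 2791/44981 = 0.06204842; Var(ȳ) = 0.93795158·468000/2791 = 157.27744.
Var(Ŷ) = 44981² · 157.27744 = 3.1821793 × 10^11.
SE(Ŷ) = √(3.1821793 × 10^11) = 564110.

564110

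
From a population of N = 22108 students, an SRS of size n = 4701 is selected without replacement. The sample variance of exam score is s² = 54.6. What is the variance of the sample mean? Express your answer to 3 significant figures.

0.00914

Under SRS without replacement, Var(ȳ) = (1 − f)·s²/n with f = n/N = 4701/22108 = 0.21263796.
Var(ȳ) = (1 − 0.21263796)·54.6/4701 = 0.78736204·0.01161455 = 0.0091448559.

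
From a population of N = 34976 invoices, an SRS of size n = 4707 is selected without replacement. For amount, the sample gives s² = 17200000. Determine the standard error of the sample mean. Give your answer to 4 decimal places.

56.2349

Under SRS without replacement, Var(ȳ) = (1 − f)·s²/n with f = n/N = 4707/34976 = 0.13457800.
Var(ȳ) = (1 − 0.13457800)·17200000/4707 = 0.86542200·3654.1321 = 3162.3664.
SE(ȳ) = √(3162.3664) = 56.2349.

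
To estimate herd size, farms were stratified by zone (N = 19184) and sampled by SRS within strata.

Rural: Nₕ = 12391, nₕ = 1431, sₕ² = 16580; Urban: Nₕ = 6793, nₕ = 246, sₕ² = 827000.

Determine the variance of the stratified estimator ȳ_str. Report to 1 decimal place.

410.5

Var(ȳ_str) = Σₕ Wₕ²(1 − fₕ)sₕ²/nₕ with Wₕ = Nₕ/N, N = 19184.
Rural: Wₕ = 0.64590284; term = 0.64590284²·(1 − 0.11548705)·16580/1431 = 4.2754661.
Urban: Wₕ = 0.35409716; term = 0.35409716²·(1 − 0.03621375)·827000/246 = 406.25248.
Sum = 410.52795.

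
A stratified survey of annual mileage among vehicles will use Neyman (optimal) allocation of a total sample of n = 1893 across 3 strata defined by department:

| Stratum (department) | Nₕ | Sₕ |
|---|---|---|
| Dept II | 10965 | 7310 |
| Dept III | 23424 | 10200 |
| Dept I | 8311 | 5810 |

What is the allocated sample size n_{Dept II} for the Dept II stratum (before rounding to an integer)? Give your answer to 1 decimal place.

413.0

Neyman allocation: nₕ = n·NₕSₕ / Σⱼ NⱼSⱼ.
Σ NⱼSⱼ = 10965·7310 + 23424·10200 + 8311·5810 = 3.6736586 × 10^8.
n_{Dept II} = 1893·10965·7310 / (3.6736586 × 10^8) = 413.0.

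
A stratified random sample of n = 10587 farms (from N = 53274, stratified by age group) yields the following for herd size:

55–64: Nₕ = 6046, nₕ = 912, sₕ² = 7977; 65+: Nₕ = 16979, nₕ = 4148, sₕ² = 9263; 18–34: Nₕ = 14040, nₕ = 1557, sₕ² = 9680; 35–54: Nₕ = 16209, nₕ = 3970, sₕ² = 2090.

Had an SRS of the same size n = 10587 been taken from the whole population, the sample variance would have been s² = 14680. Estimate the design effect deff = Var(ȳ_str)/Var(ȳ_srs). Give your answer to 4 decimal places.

0.6191

Var(ȳ_str) = Σ Wₕ²(1−fₕ)sₕ²/nₕ with Wₕ = Nₕ/53274:
  55–64: (6046/53274)²·(1−912/6046)·7977/912 = 0.095661712
  65+: (16979/53274)²·(1−4148/16979)·9263/4148 = 0.17141741
  18–34: (14040/53274)²·(1−1557/14040)·9680/1557 = 0.3839213
  35–54: (16209/53274)²·(1−3970/16209)·2090/3970 = 0.036798263
  → Var(ȳ_str) = 0.68779869.
Var(ȳ_srs) = (1 − 10587/53274)·14680/10587 = 1.1110497.
deff = 0.68779869 / 1.1110497 = 0.6191.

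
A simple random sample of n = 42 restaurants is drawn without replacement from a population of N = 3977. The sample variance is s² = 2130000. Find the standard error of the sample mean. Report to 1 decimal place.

Under SRS without replacement, Var(ȳ) = (1 − f)·s²/n with f = n/N = 42/3977 = 0.01056072.
Var(ȳ) = (1 − 0.01056072)·2130000/42 = 0.98943928·50714.286 = 50178.706.
SE(ȳ) = √(50178.706) = 224.0.

224.0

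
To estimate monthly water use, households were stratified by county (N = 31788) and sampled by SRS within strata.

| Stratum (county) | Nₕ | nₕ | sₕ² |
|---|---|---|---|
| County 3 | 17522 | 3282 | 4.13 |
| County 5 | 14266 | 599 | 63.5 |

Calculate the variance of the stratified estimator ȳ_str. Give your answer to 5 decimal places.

Var(ȳ_str) = Σₕ Wₕ²(1 − fₕ)sₕ²/nₕ with Wₕ = Nₕ/N, N = 31788.
County 3: Wₕ = 0.55121429; term = 0.55121429²·(1 − 0.18730739)·4.13/3282 = 3.1072681 × 10^-4.
County 5: Wₕ = 0.44878571; term = 0.44878571²·(1 − 0.04198794)·63.5/599 = 0.020454832.
Sum = 0.020765559.

0.02077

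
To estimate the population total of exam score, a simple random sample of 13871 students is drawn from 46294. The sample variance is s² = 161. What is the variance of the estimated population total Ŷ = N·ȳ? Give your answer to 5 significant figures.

Var(Ŷ) = N²·Var(ȳ) = N²·(1 − n/N)·s²/n.
f = 13871/46294 = 0.29962846; Var(ȳ) = 0.70037154·161/13871 = 0.0081291773.
Var(Ŷ) = 46294² · 0.0081291773 = 1.742192 × 10^7.

1.7422 × 10^7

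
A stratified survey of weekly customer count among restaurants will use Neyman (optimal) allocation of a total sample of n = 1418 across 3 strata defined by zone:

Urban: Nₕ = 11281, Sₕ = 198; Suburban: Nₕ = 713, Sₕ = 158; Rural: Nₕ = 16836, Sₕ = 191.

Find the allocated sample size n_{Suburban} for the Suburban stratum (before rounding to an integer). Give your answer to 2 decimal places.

28.72

Neyman allocation: nₕ = n·NₕSₕ / Σⱼ NⱼSⱼ.
Σ NⱼSⱼ = 11281·198 + 713·158 + 16836·191 = 5.561968 × 10^6.
n_{Suburban} = 1418·713·158 / (5.561968 × 10^6) = 28.72.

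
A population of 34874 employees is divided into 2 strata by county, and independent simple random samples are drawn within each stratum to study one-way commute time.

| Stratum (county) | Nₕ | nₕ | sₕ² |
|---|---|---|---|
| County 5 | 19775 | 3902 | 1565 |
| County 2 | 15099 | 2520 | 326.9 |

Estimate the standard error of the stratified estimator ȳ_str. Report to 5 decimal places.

0.35181

Var(ȳ_str) = Σₕ Wₕ²(1 − fₕ)sₕ²/nₕ with Wₕ = Nₕ/N, N = 34874.
County 5: Wₕ = 0.56704135; term = 0.56704135²·(1 − 0.19731985)·1565/3902 = 0.10351399.
County 2: Wₕ = 0.43295865; term = 0.43295865²·(1 − 0.16689847)·326.9/2520 = 0.020258401.
Sum = 0.12377239.
SE = √(0.12377239) = 0.35181.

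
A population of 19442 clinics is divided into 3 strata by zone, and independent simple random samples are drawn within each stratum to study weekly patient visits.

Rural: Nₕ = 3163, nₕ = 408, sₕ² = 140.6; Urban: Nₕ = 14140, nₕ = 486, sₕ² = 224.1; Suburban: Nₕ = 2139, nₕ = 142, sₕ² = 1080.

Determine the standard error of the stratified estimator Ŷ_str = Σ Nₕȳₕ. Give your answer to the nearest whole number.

Var(Ŷ_str) = Σₕ Nₕ²(1 − fₕ)sₕ²/nₕ.
Rural: 3163²·(1 − 408/3163)·140.6/408 = 3.0029351 × 10^6.
Urban: 14140²·(1 − 486/14140)·224.1/486 = 8.9025597 × 10^7.
Suburban: 2139²·(1 − 142/2139)·1080/142 = 3.2488096 × 10^7.
Sum = 1.2451663 × 10^8.
SE = √(1.2451663 × 10^8) = 11159.

11159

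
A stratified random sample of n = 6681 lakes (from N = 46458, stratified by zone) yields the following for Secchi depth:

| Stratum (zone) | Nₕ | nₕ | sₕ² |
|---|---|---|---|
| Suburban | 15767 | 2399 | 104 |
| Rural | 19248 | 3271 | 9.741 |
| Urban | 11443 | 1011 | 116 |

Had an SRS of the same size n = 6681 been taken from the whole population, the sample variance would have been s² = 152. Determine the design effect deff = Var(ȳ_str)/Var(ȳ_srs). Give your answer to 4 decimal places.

Var(ȳ_str) = Σ Wₕ²(1−fₕ)sₕ²/nₕ with Wₕ = Nₕ/46458:
  Suburban: (15767/46458)²·(1−2399/15767)·104/2399 = 0.0042334806
  Rural: (19248/46458)²·(1−3271/19248)·9.741/3271 = 4.2430957 × 10^-4
  Urban: (11443/46458)²·(1−1011/11443)·116/1011 = 0.006345901
  → Var(ȳ_str) = 0.011003691.
Var(ȳ_srs) = (1 − 6681/46458)·152/6681 = 0.019479313.
deff = 0.011003691 / 0.019479313 = 0.5649.

0.5649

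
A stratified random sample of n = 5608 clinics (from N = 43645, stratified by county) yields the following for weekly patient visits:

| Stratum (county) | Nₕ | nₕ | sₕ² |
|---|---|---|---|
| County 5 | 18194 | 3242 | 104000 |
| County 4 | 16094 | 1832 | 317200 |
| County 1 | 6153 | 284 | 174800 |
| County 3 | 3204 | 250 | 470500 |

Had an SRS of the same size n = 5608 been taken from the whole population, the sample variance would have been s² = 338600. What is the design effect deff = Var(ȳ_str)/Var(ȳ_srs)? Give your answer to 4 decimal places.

Var(ȳ_str) = Σ Wₕ²(1−fₕ)sₕ²/nₕ with Wₕ = Nₕ/43645:
  County 5: (18194/43645)²·(1−3242/18194)·104000/3242 = 4.5811954
  County 4: (16094/43645)²·(1−1832/16094)·317200/1832 = 20.863307
  County 1: (6153/43645)²·(1−284/6153)·174800/284 = 11.668234
  County 3: (3204/43645)²·(1−250/3204)·470500/250 = 9.3509045
  → Var(ȳ_str) = 46.463641.
Var(ȳ_srs) = (1 − 5608/43645)·338600/5608 = 52.619983.
deff = 46.463641 / 52.619983 = 0.8830.

0.8830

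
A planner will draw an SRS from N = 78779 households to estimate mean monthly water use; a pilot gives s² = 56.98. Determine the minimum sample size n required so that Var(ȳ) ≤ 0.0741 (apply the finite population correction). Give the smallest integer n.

Without fpc, n₀ = s²/D = 56.98/0.0741 = 768.9609.
With fpc, (1 − n/N)·s²/n ≤ D requires n ≥ n₀/(1 + n₀/N) = 768.9609/(1 + 768.9609/78779) = 761.5276.
Rounding up, n = 762.

762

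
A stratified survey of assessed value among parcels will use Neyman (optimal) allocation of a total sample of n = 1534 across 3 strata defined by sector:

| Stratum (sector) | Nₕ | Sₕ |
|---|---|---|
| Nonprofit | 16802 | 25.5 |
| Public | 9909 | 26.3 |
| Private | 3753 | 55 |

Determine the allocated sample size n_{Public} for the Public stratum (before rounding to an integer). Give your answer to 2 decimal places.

Neyman allocation: nₕ = n·NₕSₕ / Σⱼ NⱼSⱼ.
Σ NⱼSⱼ = 16802·25.5 + 9909·26.3 + 3753·55 = 895472.7.
n_{Public} = 1534·9909·26.3 / 895472.7 = 446.44.

446.44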